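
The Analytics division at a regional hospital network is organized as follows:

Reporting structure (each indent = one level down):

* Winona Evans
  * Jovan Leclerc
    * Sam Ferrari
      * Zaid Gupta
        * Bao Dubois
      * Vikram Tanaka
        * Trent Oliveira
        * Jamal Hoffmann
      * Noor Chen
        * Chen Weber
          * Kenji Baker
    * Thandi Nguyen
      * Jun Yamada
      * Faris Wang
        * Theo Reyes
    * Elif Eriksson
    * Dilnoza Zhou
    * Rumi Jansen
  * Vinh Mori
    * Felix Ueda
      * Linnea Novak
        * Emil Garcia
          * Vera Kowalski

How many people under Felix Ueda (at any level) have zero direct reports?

1

The only person in Felix Ueda's organization with no one reporting to them is Vera Kowalski. That is 1.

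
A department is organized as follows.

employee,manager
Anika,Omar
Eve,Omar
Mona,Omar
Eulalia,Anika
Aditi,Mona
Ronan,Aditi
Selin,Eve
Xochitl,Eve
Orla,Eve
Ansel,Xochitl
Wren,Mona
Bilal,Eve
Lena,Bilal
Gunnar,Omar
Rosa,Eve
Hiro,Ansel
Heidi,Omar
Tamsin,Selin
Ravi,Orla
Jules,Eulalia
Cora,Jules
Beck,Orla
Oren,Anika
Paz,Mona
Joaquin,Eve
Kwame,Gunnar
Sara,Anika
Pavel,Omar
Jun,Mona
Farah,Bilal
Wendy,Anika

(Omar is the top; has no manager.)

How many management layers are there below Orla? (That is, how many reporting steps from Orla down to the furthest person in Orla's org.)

The longest chain under Orla runs Orla → Beck, which is 1 level below Orla.

1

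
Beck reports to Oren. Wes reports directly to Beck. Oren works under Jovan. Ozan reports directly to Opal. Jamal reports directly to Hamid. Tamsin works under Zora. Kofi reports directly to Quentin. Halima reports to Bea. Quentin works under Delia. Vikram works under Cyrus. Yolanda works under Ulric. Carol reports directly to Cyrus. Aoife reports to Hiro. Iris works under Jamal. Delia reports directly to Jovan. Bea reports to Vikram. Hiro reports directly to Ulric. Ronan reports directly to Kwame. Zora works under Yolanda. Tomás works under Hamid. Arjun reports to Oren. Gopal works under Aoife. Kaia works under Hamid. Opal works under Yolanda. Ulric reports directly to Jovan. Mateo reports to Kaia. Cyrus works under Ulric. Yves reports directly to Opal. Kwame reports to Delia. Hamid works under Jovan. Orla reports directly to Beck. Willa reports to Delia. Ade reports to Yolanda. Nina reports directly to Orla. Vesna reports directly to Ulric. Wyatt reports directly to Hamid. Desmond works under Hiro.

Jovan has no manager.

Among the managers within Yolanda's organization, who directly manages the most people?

Direct-report counts within Yolanda's organization: Yolanda has 3; Zora has 1; Opal has 2. The largest is 3, held by Yolanda.

Yolanda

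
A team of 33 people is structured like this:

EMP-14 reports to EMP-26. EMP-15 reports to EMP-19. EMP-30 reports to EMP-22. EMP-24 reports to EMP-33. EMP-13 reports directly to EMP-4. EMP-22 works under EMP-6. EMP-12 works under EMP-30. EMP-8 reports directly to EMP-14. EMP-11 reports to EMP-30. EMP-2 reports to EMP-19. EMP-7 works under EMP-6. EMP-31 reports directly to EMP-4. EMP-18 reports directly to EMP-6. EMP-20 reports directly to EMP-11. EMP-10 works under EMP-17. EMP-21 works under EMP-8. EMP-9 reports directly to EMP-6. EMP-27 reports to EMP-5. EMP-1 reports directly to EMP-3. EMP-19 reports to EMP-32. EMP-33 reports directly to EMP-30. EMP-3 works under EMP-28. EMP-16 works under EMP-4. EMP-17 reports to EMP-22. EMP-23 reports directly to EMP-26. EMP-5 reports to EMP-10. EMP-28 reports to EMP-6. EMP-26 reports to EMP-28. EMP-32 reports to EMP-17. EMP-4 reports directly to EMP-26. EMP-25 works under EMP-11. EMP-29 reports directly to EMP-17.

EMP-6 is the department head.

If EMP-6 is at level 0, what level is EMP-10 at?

3

Chain from EMP-10 up to EMP-6: EMP-10 → EMP-17 → EMP-22 → EMP-6. That is 3 steps up, so EMP-10 is 3 levels below EMP-6.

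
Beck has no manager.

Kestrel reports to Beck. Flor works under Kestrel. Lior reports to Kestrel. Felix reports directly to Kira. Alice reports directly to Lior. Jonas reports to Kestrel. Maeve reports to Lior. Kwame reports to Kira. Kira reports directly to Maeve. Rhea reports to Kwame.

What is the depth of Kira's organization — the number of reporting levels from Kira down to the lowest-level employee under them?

The longest chain under Kira runs Kira → Kwame → Rhea, which is 2 levels below Kira.

2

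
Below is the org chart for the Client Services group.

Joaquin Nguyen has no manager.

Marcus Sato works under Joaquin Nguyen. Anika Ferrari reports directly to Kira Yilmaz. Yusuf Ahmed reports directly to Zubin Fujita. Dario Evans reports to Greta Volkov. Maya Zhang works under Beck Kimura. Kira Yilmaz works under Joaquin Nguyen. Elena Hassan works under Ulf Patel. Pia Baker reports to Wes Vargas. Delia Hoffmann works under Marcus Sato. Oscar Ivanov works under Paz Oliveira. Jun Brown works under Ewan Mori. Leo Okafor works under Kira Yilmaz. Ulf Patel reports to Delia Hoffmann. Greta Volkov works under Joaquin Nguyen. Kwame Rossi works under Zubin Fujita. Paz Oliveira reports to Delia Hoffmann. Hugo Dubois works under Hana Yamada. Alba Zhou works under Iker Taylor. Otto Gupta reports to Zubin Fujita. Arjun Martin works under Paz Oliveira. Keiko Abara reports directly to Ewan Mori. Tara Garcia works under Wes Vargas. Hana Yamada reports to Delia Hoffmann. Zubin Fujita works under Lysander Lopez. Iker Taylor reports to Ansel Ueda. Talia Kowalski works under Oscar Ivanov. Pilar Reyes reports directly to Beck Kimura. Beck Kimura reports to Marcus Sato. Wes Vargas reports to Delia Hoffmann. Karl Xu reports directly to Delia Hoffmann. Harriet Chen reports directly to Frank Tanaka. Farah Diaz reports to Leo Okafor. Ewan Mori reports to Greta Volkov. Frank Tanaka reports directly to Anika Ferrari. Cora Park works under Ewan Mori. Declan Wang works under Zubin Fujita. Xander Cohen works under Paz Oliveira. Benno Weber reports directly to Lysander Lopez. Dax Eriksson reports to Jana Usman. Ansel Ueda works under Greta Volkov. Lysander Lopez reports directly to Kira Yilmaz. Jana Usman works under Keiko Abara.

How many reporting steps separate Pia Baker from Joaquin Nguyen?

4

Chain from Pia Baker up to Joaquin Nguyen: Pia Baker → Wes Vargas → Delia Hoffmann → Marcus Sato → Joaquin Nguyen. That is 4 steps up, so Pia Baker is 4 levels below Joaquin Nguyen.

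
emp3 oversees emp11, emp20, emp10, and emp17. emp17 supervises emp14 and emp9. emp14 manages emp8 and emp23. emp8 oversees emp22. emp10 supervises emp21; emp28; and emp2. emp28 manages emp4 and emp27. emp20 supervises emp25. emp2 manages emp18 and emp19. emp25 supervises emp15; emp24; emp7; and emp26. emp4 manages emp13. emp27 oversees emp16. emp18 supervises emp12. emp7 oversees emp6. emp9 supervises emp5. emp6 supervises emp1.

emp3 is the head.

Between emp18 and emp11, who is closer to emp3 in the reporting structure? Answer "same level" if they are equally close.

emp11

emp18 is 3 levels below emp3; emp11 is 1. emp11 is higher.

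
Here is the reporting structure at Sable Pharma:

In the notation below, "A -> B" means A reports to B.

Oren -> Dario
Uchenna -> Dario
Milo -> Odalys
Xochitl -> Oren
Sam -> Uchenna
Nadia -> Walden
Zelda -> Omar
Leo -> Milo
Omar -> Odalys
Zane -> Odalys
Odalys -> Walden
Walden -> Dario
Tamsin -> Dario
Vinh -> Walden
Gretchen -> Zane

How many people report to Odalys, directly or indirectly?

Odalys directly manages Zane, Omar, Milo. Under Zane: Gretchen (1). Under Omar: Zelda (1). Under Milo: Leo (1). So Odalys's organization is 3 direct reports plus everyone under them: 2 + 2 + 2 = 6.

6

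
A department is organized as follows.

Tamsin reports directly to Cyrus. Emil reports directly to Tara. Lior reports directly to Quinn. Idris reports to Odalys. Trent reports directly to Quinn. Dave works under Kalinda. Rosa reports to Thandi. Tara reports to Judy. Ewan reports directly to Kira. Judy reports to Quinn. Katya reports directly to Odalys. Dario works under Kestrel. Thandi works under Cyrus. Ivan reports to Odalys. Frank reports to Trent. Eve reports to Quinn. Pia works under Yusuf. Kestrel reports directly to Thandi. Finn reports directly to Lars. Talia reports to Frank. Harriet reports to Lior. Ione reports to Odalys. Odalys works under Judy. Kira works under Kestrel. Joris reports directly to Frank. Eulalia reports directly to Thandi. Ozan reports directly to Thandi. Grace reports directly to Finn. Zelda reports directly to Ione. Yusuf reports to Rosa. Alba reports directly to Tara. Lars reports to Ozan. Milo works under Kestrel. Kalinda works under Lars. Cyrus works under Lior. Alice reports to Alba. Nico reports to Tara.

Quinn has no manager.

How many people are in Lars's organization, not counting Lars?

4

Lars directly manages Finn, Kalinda. Under Finn: Grace (1). Under Kalinda: Dave (1). So Lars's organization is 2 direct reports plus everyone under them: 2 + 2 = 4.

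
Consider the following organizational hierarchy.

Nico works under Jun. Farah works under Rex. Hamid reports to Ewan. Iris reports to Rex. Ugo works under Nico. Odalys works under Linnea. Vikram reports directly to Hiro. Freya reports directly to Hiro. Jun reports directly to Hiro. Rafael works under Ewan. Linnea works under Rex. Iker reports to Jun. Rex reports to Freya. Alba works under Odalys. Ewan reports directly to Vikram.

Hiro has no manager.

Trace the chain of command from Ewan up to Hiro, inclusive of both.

Ewan reports to Vikram. Vikram reports to Hiro. Hiro is at the top.

Ewan -> Vikram -> Hiro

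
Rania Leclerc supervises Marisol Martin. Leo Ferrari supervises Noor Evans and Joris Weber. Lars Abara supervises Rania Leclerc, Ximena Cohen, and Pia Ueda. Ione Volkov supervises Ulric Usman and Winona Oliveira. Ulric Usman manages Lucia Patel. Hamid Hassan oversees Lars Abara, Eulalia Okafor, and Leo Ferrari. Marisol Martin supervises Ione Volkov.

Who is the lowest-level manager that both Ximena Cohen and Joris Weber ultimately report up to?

Ximena Cohen's chain of managers is Lars Abara, Hamid Hassan. Joris Weber's chain of managers is Leo Ferrari, Hamid Hassan. The first manager that appears in both chains is Hamid Hassan.

Hamid Hassan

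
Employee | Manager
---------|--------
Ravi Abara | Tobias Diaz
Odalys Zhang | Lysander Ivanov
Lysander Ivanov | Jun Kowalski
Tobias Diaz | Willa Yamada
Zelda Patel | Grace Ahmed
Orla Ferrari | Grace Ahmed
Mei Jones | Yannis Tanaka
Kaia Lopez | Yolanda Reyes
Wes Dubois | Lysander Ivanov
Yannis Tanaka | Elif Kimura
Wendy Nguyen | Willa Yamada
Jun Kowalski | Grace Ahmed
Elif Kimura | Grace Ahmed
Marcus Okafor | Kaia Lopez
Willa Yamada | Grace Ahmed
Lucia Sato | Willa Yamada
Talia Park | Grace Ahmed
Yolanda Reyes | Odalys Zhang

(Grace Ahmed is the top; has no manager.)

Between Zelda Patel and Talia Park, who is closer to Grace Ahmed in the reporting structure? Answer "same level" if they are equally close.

same level

Both Zelda Patel and Talia Park are 1 level below Grace Ahmed.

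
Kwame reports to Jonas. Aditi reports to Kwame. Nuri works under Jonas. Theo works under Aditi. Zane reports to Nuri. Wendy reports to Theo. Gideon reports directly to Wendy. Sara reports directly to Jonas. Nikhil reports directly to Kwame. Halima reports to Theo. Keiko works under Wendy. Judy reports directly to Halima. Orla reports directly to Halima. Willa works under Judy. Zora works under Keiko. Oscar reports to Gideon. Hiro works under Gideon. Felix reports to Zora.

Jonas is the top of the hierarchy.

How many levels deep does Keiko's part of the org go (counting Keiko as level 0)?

The longest chain under Keiko runs Keiko → Zora → Felix, which is 2 levels below Keiko.

2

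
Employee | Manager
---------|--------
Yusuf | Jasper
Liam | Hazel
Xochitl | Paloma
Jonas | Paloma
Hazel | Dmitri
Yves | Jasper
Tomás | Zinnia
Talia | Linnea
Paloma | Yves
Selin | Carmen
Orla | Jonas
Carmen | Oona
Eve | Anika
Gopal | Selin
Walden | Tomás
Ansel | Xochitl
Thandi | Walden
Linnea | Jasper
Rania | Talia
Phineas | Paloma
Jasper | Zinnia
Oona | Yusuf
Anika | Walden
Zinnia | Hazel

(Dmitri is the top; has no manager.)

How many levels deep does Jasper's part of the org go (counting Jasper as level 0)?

The longest chain under Jasper runs Jasper → Yusuf → Oona → Carmen → Selin → Gopal, which is 5 levels below Jasper.

5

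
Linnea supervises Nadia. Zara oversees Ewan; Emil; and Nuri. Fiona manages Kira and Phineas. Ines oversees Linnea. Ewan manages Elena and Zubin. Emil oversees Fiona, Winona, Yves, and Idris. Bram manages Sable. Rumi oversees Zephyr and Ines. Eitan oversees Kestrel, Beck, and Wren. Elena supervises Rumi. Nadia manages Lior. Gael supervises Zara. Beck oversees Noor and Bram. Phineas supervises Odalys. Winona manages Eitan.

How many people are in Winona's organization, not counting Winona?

7

Winona directly manages Eitan. Under Eitan: Wren, Beck, Noor, Bram, Sable, Kestrel (6). That's 7 in total.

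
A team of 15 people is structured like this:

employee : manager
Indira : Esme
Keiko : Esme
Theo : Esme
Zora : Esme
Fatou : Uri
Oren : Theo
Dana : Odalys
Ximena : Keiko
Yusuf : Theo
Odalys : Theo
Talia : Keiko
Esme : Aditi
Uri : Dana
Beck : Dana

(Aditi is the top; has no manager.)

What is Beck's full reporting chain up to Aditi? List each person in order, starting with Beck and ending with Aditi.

Beck reports to Dana. Dana reports to Odalys. Odalys reports to Theo. Theo reports to Esme. Esme reports to Aditi. Aditi is at the top.

Beck -> Dana -> Odalys -> Theo -> Esme -> Aditi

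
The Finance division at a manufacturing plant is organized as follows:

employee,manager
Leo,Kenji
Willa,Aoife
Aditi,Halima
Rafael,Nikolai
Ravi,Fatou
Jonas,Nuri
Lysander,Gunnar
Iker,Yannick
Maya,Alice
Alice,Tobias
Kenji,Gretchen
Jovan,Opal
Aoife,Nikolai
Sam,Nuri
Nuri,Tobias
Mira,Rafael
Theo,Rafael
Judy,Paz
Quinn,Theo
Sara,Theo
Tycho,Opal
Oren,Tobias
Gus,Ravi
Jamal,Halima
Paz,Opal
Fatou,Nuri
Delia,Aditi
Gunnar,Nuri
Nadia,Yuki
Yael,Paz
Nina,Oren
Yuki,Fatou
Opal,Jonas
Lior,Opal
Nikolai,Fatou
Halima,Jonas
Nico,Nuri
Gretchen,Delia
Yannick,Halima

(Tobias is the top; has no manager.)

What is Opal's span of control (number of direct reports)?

4

Opal directly manages Paz, Jovan, Lior, Tycho. That is 4 direct reports.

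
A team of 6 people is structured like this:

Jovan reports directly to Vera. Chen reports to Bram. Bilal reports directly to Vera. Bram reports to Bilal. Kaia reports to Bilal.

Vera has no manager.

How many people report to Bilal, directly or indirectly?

3

Bilal directly manages Bram, Kaia. Under Bram: Chen (1). Kaia has no reports. So Bilal's organization is 2 direct reports plus everyone under them: 2 + 1 = 3.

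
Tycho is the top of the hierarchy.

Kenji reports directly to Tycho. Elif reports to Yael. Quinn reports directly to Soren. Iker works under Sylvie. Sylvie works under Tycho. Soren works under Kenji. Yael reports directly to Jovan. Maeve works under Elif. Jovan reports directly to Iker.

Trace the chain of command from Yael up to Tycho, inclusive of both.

Yael reports to Jovan. Jovan reports to Iker. Iker reports to Sylvie. Sylvie reports to Tycho. Tycho is at the top.

Yael -> Jovan -> Iker -> Sylvie -> Tycho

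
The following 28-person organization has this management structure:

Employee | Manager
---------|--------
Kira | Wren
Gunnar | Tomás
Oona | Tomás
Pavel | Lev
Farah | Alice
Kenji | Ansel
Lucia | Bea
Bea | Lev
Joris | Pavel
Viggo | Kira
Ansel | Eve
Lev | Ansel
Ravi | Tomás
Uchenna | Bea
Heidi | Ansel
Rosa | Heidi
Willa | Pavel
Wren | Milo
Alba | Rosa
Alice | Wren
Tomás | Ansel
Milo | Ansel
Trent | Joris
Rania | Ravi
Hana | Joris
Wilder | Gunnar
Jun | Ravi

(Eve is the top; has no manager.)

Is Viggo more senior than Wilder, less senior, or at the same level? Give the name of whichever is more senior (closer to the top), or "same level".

Viggo is 5 levels below Eve; Wilder is 4. Wilder is higher.

Wilder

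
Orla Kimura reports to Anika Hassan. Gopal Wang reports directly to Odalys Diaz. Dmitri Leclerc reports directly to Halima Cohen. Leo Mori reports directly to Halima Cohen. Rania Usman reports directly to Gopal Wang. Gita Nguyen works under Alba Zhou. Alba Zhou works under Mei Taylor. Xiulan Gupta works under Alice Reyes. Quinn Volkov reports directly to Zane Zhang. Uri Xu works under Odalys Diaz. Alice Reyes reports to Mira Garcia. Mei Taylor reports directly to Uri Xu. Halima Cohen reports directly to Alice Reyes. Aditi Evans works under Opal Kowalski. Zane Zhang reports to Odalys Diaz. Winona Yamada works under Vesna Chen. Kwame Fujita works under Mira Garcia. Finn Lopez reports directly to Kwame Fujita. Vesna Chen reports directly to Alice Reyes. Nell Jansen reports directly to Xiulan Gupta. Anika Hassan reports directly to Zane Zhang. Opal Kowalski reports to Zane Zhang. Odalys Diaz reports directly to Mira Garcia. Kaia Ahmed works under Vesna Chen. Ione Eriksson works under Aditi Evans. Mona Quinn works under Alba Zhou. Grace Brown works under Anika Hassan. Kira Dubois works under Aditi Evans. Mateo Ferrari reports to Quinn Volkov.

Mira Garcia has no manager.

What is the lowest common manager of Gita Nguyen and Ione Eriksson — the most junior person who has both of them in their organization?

Odalys Diaz

Gita Nguyen's chain of managers is Alba Zhou, Mei Taylor, Uri Xu, Odalys Diaz, Mira Garcia. Ione Eriksson's chain of managers is Aditi Evans, Opal Kowalski, Zane Zhang, Odalys Diaz, Mira Garcia. The first manager that appears in both chains is Odalys Diaz.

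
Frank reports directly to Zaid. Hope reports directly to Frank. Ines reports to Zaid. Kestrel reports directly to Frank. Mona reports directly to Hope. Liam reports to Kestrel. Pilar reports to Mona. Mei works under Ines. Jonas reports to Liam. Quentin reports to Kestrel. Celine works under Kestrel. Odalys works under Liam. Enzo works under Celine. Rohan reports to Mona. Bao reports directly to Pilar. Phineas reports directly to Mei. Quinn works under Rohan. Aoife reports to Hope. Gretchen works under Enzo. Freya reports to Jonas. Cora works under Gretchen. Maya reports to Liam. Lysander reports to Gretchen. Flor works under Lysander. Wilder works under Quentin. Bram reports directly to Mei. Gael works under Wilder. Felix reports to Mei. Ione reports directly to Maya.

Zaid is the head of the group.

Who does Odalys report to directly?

Liam

Odalys reports directly to Liam.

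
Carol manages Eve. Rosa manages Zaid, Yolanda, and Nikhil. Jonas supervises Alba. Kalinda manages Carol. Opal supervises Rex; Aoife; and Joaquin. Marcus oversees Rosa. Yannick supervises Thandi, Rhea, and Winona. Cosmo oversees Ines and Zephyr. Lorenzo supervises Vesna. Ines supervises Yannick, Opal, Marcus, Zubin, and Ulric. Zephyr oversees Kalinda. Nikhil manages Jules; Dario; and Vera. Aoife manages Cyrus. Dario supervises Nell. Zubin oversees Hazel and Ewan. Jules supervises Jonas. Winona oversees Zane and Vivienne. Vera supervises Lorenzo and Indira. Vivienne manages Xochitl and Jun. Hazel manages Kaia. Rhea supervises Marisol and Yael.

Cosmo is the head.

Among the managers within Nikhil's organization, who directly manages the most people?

Nikhil

Direct-report counts within Nikhil's organization: Nikhil has 3; Vera has 2; Lorenzo has 1; Dario has 1; Jules has 1; Jonas has 1. The largest is 3, held by Nikhil.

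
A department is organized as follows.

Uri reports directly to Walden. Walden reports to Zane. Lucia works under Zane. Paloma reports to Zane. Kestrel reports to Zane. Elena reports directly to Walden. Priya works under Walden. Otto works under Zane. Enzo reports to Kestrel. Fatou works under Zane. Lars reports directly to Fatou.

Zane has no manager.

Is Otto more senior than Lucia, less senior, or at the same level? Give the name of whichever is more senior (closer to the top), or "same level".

Both Otto and Lucia are 1 level below Zane.

same level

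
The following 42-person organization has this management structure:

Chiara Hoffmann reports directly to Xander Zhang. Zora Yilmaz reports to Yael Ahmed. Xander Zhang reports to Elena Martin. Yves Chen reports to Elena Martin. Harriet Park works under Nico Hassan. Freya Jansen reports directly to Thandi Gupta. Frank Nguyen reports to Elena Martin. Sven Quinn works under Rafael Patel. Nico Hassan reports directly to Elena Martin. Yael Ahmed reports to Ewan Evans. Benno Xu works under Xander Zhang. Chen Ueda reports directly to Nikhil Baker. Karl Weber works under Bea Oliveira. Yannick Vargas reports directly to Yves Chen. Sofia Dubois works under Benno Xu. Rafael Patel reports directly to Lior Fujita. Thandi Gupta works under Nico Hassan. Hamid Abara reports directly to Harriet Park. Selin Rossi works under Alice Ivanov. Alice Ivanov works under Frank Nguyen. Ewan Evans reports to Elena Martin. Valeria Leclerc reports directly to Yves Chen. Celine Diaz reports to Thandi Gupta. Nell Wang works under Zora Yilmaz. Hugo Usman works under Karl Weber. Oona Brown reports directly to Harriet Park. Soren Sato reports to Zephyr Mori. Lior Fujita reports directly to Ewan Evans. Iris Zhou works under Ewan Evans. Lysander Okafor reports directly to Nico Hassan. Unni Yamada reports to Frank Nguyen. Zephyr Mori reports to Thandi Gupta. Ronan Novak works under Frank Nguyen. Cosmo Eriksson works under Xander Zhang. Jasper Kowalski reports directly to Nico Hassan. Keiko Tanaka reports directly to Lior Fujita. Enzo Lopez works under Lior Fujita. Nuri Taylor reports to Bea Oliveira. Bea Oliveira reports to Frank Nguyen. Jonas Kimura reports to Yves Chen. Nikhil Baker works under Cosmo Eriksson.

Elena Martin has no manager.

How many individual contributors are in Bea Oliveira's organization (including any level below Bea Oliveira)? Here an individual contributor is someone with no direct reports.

The people in Bea Oliveira's organization with no one reporting to them are Hugo Usman, Nuri Taylor. That is 2.

2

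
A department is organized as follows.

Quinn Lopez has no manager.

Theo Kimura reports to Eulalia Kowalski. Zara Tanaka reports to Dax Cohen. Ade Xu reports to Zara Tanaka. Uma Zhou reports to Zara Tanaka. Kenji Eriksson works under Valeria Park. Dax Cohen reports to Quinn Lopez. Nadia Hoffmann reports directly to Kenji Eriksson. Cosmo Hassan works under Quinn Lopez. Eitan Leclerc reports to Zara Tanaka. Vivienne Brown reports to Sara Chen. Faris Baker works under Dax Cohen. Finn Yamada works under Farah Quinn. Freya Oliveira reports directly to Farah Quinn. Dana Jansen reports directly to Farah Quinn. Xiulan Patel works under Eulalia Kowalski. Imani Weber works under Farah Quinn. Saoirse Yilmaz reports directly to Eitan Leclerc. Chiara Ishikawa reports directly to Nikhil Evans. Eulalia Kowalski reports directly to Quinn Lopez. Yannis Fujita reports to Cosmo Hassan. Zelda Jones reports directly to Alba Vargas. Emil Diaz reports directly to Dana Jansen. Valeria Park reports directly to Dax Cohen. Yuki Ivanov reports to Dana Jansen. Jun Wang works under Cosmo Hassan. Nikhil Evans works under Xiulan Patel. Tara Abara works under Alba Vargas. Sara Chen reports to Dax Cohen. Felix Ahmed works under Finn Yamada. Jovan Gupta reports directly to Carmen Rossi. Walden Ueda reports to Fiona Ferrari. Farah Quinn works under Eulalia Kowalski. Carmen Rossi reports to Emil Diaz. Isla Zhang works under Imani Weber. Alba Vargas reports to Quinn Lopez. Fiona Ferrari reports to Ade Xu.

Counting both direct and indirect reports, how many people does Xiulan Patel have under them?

2

Xiulan Patel directly manages Nikhil Evans. Under Nikhil Evans: Chiara Ishikawa (1). That's 2 in total.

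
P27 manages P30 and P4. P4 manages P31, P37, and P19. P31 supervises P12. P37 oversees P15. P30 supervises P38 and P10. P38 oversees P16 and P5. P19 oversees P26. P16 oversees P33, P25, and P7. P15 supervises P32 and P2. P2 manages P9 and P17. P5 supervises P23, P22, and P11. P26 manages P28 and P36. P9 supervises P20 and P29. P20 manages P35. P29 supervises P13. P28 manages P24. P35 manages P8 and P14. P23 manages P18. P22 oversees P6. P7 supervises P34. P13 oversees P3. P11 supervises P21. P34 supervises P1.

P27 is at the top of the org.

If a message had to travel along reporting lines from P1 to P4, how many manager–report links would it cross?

P1 is 6 levels below P27, and P4 is 1 level below P27 (their lowest common manager). The shortest path runs up from P1 to P27 and back down to P4: 6 + 1 = 7 links.

7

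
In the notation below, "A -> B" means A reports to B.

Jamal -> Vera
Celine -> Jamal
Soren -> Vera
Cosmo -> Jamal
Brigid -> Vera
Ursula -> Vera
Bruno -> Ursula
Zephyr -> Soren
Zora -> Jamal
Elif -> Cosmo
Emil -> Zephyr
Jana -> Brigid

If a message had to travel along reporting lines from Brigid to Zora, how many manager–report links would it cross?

3

Brigid is 1 level below Vera, and Zora is 2 levels below Vera (their lowest common manager). The shortest path runs up from Brigid to Vera and back down to Zora: 1 + 2 = 3 links.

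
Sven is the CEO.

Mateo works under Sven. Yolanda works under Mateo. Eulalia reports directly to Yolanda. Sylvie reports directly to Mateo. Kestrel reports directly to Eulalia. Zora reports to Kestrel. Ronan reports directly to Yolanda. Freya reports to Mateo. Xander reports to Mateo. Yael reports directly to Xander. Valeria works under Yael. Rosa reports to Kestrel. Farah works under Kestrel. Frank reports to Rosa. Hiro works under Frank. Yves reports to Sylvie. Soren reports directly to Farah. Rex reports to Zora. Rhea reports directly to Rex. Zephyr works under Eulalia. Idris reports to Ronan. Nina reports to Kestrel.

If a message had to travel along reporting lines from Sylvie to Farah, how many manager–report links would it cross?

5

Sylvie is 1 level below Mateo, and Farah is 4 levels below Mateo (their lowest common manager). The shortest path runs up from Sylvie to Mateo and back down to Farah: 1 + 4 = 5 links.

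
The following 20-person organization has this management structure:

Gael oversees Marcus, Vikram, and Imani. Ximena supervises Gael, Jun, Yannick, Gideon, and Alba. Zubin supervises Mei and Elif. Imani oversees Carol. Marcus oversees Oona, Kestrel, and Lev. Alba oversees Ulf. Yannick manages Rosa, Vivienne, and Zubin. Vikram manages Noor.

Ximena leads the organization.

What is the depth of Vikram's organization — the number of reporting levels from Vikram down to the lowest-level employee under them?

The longest chain under Vikram runs Vikram → Noor, which is 1 level below Vikram.

1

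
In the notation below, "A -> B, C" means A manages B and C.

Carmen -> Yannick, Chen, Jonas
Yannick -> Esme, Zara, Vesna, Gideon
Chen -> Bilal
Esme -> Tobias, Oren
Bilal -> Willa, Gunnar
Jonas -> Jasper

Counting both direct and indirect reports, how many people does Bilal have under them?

2

Bilal directly manages Willa, Gunnar. Willa has no reports. Gunnar has no reports. So Bilal's organization is 2 direct reports plus everyone under them: 1 + 1 = 2.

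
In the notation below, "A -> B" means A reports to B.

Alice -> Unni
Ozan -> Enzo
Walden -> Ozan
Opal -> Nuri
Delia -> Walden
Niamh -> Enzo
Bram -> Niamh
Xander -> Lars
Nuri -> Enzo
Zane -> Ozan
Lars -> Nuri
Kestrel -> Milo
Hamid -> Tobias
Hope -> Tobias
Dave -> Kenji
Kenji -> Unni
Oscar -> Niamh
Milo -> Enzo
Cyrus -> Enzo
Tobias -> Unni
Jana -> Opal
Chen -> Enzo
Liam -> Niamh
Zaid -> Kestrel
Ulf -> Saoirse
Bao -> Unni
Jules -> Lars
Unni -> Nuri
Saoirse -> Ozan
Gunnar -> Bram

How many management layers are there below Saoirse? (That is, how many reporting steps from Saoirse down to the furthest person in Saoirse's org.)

1

The longest chain under Saoirse runs Saoirse → Ulf, which is 1 level below Saoirse.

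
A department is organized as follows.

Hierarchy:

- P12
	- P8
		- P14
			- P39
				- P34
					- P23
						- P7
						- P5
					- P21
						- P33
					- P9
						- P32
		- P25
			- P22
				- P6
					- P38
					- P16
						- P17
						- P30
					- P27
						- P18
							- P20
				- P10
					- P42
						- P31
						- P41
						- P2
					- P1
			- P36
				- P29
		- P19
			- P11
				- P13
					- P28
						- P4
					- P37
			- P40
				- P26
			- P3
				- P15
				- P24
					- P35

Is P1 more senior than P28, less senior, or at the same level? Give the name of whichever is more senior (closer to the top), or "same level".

Both P1 and P28 are 5 levels below P12.

same level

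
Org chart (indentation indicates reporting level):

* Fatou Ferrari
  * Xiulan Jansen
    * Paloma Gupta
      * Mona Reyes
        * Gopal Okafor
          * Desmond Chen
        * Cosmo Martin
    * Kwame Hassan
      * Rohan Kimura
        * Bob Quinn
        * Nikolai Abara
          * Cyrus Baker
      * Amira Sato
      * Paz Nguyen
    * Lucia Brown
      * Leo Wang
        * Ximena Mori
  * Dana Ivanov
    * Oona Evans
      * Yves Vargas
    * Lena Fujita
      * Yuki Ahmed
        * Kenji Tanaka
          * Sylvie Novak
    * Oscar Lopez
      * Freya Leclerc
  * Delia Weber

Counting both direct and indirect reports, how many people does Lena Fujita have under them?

3

Lena Fujita directly manages Yuki Ahmed. Under Yuki Ahmed: Kenji Tanaka, Sylvie Novak (2). That's 3 in total.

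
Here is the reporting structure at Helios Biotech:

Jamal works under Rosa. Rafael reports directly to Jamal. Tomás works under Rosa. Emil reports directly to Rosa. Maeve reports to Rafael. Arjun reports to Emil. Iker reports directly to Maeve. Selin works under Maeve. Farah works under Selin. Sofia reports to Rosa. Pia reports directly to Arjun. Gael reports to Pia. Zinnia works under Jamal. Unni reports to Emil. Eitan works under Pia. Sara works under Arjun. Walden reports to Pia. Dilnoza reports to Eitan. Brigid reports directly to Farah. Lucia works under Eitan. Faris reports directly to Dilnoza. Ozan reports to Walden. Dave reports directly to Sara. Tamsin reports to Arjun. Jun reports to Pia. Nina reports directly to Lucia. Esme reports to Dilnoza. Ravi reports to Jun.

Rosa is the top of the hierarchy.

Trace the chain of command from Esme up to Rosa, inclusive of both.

Esme reports to Dilnoza. Dilnoza reports to Eitan. Eitan reports to Pia. Pia reports to Arjun. Arjun reports to Emil. Emil reports to Rosa. Rosa is at the top.

Esme -> Dilnoza -> Eitan -> Pia -> Arjun -> Emil -> Rosa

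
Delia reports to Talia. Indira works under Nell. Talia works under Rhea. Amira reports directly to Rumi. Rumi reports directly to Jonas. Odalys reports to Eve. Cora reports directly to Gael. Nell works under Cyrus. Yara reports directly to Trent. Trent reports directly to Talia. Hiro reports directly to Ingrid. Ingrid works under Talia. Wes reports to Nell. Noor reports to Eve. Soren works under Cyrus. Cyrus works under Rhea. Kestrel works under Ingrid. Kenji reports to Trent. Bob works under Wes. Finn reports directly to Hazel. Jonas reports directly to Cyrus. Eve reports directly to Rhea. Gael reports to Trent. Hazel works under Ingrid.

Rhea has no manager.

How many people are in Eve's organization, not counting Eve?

Eve directly manages Odalys, Noor. Odalys has no reports. Noor has no reports. So Eve's organization is 2 direct reports plus everyone under them: 1 + 1 = 2.

2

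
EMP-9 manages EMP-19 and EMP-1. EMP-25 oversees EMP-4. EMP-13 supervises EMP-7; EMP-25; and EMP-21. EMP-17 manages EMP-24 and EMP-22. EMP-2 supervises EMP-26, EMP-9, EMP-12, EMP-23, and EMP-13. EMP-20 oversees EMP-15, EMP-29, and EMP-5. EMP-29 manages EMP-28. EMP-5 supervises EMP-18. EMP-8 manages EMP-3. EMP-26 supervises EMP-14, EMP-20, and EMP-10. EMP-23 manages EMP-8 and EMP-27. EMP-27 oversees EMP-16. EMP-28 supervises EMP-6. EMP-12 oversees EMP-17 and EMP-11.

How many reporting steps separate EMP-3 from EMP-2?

3

Chain from EMP-3 up to EMP-2: EMP-3 → EMP-8 → EMP-23 → EMP-2. That is 3 steps up, so EMP-3 is 3 levels below EMP-2.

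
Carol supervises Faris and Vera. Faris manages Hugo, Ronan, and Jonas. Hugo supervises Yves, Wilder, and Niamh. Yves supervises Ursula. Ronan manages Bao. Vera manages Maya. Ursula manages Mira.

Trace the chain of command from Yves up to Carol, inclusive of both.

Yves reports to Hugo. Hugo reports to Faris. Faris reports to Carol. Carol is at the top.

Yves -> Hugo -> Faris -> Carol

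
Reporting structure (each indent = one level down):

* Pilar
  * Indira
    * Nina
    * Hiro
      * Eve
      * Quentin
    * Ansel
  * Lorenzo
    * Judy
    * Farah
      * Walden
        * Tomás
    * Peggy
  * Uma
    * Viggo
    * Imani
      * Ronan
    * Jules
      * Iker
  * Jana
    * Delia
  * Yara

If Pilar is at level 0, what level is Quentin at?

Chain from Quentin up to Pilar: Quentin → Hiro → Indira → Pilar. That is 3 steps up, so Quentin is 3 levels below Pilar.

3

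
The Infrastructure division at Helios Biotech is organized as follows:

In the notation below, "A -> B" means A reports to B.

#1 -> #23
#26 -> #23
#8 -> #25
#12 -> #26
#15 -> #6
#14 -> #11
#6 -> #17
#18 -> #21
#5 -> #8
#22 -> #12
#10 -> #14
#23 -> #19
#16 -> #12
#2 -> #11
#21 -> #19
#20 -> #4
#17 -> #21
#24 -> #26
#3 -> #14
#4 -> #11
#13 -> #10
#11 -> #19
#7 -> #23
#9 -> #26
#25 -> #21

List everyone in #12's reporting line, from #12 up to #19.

#12 reports to #26. #26 reports to #23. #23 reports to #19. #19 is at the top.

#12 -> #26 -> #23 -> #19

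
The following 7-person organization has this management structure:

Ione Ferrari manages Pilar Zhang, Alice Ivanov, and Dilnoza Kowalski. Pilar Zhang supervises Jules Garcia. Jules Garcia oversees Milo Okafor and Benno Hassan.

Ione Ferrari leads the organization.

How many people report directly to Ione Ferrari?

Ione Ferrari directly manages Pilar Zhang, Alice Ivanov, Dilnoza Kowalski. That is 3 direct reports.

3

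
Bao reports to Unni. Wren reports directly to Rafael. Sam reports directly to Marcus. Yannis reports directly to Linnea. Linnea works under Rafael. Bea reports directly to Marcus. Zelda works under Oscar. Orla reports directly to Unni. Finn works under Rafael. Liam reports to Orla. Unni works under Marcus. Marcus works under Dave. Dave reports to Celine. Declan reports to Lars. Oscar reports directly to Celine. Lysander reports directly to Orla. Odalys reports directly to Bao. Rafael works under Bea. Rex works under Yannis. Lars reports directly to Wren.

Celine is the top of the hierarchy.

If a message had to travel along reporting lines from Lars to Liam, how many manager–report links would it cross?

7

Lars is 4 levels below Marcus, and Liam is 3 levels below Marcus (their lowest common manager). The shortest path runs up from Lars to Marcus and back down to Liam: 4 + 3 = 7 links.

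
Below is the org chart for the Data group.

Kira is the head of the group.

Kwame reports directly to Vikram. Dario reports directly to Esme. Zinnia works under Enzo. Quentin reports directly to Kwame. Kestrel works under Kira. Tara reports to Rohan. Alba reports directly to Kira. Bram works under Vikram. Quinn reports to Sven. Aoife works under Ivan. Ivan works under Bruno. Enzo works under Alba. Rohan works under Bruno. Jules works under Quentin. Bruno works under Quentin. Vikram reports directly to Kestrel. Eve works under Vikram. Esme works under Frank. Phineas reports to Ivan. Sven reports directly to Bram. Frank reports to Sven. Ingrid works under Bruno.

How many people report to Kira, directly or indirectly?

22

Kira directly manages Kestrel, Alba. Under Kestrel: Vikram, Eve, Bram, Sven, Frank, Esme, Dario, Quinn, Kwame, Quentin, Jules, Bruno, Ivan, Aoife, Phineas, Ingrid, Rohan, Tara (18). Under Alba: Enzo, Zinnia (2). So Kira's organization is 2 direct reports plus everyone under them: 19 + 3 = 22.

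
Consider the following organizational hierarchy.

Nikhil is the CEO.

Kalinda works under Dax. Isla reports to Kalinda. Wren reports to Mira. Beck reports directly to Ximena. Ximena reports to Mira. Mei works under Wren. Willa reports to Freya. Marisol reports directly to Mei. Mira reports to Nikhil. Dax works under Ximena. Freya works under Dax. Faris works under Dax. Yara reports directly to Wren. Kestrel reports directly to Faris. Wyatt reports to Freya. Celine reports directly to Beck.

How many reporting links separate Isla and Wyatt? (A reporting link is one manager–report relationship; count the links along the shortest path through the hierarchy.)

Isla is 2 levels below Dax, and Wyatt is 2 levels below Dax (their lowest common manager). The shortest path runs up from Isla to Dax and back down to Wyatt: 2 + 2 = 4 links.

4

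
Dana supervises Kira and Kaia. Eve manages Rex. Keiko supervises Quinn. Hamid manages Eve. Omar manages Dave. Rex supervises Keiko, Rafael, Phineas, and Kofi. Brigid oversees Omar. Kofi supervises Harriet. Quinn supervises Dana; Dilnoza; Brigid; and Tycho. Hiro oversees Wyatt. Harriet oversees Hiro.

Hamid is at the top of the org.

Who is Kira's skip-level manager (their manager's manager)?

Quinn

Kira reports to Dana, and Dana reports to Quinn. So Kira's skip-level manager is Quinn.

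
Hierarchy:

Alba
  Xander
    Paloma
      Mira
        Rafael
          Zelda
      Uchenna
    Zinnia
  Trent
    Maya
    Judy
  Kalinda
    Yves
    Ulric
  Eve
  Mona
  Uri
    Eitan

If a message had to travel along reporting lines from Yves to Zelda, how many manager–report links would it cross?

7

Yves is 2 levels below Alba, and Zelda is 5 levels below Alba (their lowest common manager). The shortest path runs up from Yves to Alba and back down to Zelda: 2 + 5 = 7 links.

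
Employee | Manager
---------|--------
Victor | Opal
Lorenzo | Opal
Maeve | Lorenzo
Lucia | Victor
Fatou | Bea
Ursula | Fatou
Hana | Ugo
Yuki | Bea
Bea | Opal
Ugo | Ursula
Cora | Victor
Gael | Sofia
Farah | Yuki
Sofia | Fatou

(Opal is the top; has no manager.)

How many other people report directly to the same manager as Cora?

1

Cora reports to Victor. Victor's other direct reports are Lucia — 1 peer.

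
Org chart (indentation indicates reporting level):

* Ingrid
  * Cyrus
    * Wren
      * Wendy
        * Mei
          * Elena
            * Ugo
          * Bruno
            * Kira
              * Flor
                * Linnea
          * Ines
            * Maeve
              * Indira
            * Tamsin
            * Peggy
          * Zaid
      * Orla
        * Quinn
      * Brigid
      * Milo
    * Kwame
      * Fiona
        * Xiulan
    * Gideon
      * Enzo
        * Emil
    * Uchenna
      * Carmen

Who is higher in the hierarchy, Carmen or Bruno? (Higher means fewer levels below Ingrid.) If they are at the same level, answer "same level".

Carmen

Carmen is 3 levels below Ingrid; Bruno is 5. Carmen is higher.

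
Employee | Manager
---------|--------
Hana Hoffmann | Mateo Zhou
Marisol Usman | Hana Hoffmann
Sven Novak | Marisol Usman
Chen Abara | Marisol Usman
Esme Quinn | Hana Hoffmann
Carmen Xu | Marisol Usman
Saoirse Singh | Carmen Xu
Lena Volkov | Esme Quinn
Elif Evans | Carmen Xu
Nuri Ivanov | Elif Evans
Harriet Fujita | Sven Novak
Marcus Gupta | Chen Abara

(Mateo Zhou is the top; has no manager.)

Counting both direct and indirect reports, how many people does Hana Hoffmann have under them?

11

Hana Hoffmann directly manages Marisol Usman, Esme Quinn. Under Marisol Usman: Carmen Xu, Elif Evans, Nuri Ivanov, Saoirse Singh, Chen Abara, Marcus Gupta, Sven Novak, Harriet Fujita (8). Under Esme Quinn: Lena Volkov (1). So Hana Hoffmann's organization is 2 direct reports plus everyone under them: 9 + 2 = 11.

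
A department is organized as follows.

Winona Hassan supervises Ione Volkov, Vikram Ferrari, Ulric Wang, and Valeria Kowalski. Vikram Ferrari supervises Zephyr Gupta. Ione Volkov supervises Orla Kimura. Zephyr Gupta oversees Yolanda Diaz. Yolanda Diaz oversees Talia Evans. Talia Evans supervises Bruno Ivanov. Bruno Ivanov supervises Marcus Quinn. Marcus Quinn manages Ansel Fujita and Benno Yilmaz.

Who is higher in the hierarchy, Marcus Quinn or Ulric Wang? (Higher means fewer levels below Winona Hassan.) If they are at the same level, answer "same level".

Marcus Quinn is 6 levels below Winona Hassan; Ulric Wang is 1. Ulric Wang is higher.

Ulric Wang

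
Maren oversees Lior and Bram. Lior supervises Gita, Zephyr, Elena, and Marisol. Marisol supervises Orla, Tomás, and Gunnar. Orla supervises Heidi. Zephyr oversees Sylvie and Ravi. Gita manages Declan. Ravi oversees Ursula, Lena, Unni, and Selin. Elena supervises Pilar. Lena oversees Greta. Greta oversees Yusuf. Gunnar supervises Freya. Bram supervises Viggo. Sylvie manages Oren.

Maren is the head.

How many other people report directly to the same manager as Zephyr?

Zephyr reports to Lior. Lior's other direct reports are Marisol, Gita, Elena — 3 peers.

3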